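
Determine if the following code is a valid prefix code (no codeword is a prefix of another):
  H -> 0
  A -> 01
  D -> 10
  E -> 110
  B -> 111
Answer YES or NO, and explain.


Checking each pair (does one codeword prefix another?):
  H='0' vs A='01': prefix -- VIOLATION

NO -- this is NOT a valid prefix code. H (0) is a prefix of A (01).


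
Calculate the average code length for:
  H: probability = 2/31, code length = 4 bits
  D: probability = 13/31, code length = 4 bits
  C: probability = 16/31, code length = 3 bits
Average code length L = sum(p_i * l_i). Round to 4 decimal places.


Weighted contributions p_i * l_i:
  H: (2/31) * 4 = 8/31
  D: (13/31) * 4 = 52/31
  C: (16/31) * 3 = 48/31
Sum = (8 + 52 + 48)/31 = 108/31

L = 108/31 = 3.4839 bits/symbol


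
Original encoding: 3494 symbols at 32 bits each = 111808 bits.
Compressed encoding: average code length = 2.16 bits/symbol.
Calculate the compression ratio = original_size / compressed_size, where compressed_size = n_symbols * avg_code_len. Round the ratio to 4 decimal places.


original_size = n_symbols * orig_bits = 3494 * 32 = 111808 bits
compressed_size = n_symbols * avg_code_len = 3494 * 2.16 = 7547.04 bits
ratio = original_size / compressed_size = 111808 / 7547.04 = 14.8148

Compression ratio = 14.8148


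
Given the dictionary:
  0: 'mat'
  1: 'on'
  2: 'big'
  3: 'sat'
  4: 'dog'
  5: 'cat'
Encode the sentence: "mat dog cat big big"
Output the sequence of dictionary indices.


Look up each word in the dictionary:
  'mat' -> 0
  'dog' -> 4
  'cat' -> 5
  'big' -> 2
  'big' -> 2

Encoded: [0, 4, 5, 2, 2]


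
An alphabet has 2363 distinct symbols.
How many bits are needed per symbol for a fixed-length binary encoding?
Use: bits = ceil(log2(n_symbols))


log2(2363) = 11.2064
Bracket: 2^11 = 2048 < 2363 <= 2^12 = 4096
So ceil(log2(2363)) = 12

bits = ceil(log2(2363)) = ceil(11.2064) = 12 bits


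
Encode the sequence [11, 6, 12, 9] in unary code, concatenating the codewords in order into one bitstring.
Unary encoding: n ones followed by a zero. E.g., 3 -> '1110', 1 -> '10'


Encode each number as n ones followed by a terminating 0:
  11 -> 111111111110 (12 bits)
  6 -> 1111110 (7 bits)
  12 -> 1111111111110 (13 bits)
  9 -> 1111111110 (10 bits)
Total length = 12 + 7 + 13 + 10 = 42 bits.

Unary([11, 6, 12, 9]) = 111111111110111111011111111111101111111110 (42 bits)


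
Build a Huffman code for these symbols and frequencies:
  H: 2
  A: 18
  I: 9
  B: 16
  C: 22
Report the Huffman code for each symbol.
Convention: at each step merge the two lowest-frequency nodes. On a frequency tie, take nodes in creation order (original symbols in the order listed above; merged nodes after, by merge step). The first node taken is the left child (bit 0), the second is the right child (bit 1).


Huffman tree construction:
Step 1: Merge H(2) + I(9) = 11
Step 2: Merge (H+I)(11) + B(16) = 27
Step 3: Merge A(18) + C(22) = 40
Step 4: Merge ((H+I)+B)(27) + (A+C)(40) = 67
Read each symbol's code off the tree from the root (left child = 0, right child = 1).

Codes:
  H: 000 (length 3)
  A: 10 (length 2)
  I: 001 (length 3)
  B: 01 (length 2)
  C: 11 (length 2)
Average code length: 145/67 = 2.1642 bits/symbol


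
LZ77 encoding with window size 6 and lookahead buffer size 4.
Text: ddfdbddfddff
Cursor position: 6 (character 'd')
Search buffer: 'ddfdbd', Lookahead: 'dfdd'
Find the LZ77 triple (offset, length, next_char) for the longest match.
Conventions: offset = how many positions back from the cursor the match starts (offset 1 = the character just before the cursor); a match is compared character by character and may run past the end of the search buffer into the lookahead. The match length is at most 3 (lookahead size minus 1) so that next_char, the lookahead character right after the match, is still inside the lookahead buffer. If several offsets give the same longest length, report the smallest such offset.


Try each offset into the search buffer:
  offset=1 (pos 5, char 'd'): match length 1
  offset=2 (pos 4, char 'b'): match length 0
  offset=3 (pos 3, char 'd'): match length 1
  offset=4 (pos 2, char 'f'): match length 0
  offset=5 (pos 1, char 'd'): match length 3
  offset=6 (pos 0, char 'd'): match length 1
Longest match has length 3 at offset 5.
next_char = character at position 6 + 3 = 9 -> 'd'

Best match: offset=5, length=3 (matching 'dfd' starting at position 1)
LZ77 triple: (5, 3, 'd')


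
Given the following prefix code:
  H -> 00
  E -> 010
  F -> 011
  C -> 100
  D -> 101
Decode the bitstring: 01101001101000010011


Decoding step by step:
Bits 011 -> F
Bits 010 -> E
Bits 011 -> F
Bits 010 -> E
Bits 00 -> H
Bits 010 -> E
Bits 011 -> F


Decoded message: FEFEHEF


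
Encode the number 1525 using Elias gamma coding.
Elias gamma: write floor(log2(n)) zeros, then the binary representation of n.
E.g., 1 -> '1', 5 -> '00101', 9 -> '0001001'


num_bits = floor(log2(1525)) + 1 = 11
leading_zeros = num_bits - 1 = 10
binary(1525) = 10111110101

Elias gamma(1525) = '0000000000' + '10111110101' = 000000000010111110101 (21 bits)


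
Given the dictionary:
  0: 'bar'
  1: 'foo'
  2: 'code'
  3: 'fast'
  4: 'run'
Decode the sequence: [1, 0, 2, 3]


Look up each index in the dictionary:
  1 -> 'foo'
  0 -> 'bar'
  2 -> 'code'
  3 -> 'fast'

Decoded: "foo bar code fast"


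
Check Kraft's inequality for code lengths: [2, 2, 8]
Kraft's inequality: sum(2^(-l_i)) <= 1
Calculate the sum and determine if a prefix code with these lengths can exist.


Sum = 2^(-2) + 2^(-2) + 2^(-8)
    = 0.25 + 0.25 + 0.00390625
    = 129/256 = 0.50390625
Since 0.50390625 <= 1, Kraft's inequality IS satisfied.
A prefix code with these lengths CAN exist.

Kraft sum = 0.50390625. Satisfied.


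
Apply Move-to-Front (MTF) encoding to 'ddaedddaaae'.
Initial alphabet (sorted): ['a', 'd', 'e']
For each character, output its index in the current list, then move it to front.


MTF encoding:
'd': index 1 in ['a', 'd', 'e'] -> ['d', 'a', 'e']
'd': index 0 in ['d', 'a', 'e'] -> ['d', 'a', 'e']
'a': index 1 in ['d', 'a', 'e'] -> ['a', 'd', 'e']
'e': index 2 in ['a', 'd', 'e'] -> ['e', 'a', 'd']
'd': index 2 in ['e', 'a', 'd'] -> ['d', 'e', 'a']
'd': index 0 in ['d', 'e', 'a'] -> ['d', 'e', 'a']
'd': index 0 in ['d', 'e', 'a'] -> ['d', 'e', 'a']
'a': index 2 in ['d', 'e', 'a'] -> ['a', 'd', 'e']
'a': index 0 in ['a', 'd', 'e'] -> ['a', 'd', 'e']
'a': index 0 in ['a', 'd', 'e'] -> ['a', 'd', 'e']
'e': index 2 in ['a', 'd', 'e'] -> ['e', 'a', 'd']


Output: [1, 0, 1, 2, 2, 0, 0, 2, 0, 0, 2]


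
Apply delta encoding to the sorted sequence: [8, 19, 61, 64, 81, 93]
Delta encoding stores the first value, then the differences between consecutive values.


First value: 8
Deltas:
  19 - 8 = 11
  61 - 19 = 42
  64 - 61 = 3
  81 - 64 = 17
  93 - 81 = 12


Delta encoded: [8, 11, 42, 3, 17, 12]


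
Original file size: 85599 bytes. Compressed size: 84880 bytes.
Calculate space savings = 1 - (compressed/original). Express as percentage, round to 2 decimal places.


ratio = compressed/original = 84880/85599 = 0.9916
savings = 1 - ratio = 1 - 0.9916 = 0.0084
as a percentage: 0.0084 * 100 = 0.84%

Space savings = 1 - 84880/85599 = 0.84%


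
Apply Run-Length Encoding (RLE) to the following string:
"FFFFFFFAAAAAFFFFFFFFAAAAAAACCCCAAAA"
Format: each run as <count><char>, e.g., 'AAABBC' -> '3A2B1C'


Scanning runs left to right:
  i=0: run of 'F' x 7 -> '7F'
  i=7: run of 'A' x 5 -> '5A'
  i=12: run of 'F' x 8 -> '8F'
  i=20: run of 'A' x 7 -> '7A'
  i=27: run of 'C' x 4 -> '4C'
  i=31: run of 'A' x 4 -> '4A'

RLE = 7F5A8F7A4C4A


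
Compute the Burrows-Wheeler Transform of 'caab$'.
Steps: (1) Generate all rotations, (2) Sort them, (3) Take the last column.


Rotations (sorted):
  0: $caab -> last char: b
  1: aab$c -> last char: c
  2: ab$ca -> last char: a
  3: b$caa -> last char: a
  4: caab$ -> last char: $


BWT = bcaa$


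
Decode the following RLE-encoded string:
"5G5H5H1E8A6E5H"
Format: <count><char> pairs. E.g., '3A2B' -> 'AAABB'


Expanding each <count><char> pair:
  5G -> 'GGGGG'
  5H -> 'HHHHH'
  5H -> 'HHHHH'
  1E -> 'E'
  8A -> 'AAAAAAAA'
  6E -> 'EEEEEE'
  5H -> 'HHHHH'

Decoded = GGGGGHHHHHHHHHHEAAAAAAAAEEEEEEHHHHH


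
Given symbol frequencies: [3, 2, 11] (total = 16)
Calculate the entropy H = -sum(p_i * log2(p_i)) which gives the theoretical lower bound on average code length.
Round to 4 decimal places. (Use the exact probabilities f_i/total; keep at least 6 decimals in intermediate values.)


Per-symbol terms -p_i * log2(p_i) with p_i = f_i/16:
  p = 3/16 = 0.187500: log2(p) = -2.415037, -p*log2(p) = 0.452820
  p = 2/16 = 0.125000: log2(p) = -3.000000, -p*log2(p) = 0.375000
  p = 11/16 = 0.687500: log2(p) = -0.540568, -p*log2(p) = 0.371641
H = 0.452820 + 0.375000 + 0.371641 = 1.199461

H = 1.1995 bits/symbol


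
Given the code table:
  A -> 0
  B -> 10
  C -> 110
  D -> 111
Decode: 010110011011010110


Decoding:
0 -> A
10 -> B
110 -> C
0 -> A
110 -> C
110 -> C
10 -> B
110 -> C


Result: ABCACCBC


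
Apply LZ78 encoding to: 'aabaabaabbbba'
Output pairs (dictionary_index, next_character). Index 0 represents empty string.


LZ78 encoding steps:
Dictionary: {0: ''}
Step 1: w='' (idx 0), next='a' -> output (0, 'a'), add 'a' as idx 1
Step 2: w='a' (idx 1), next='b' -> output (1, 'b'), add 'ab' as idx 2
Step 3: w='a' (idx 1), next='a' -> output (1, 'a'), add 'aa' as idx 3
Step 4: w='' (idx 0), next='b' -> output (0, 'b'), add 'b' as idx 4
Step 5: w='aa' (idx 3), next='b' -> output (3, 'b'), add 'aab' as idx 5
Step 6: w='b' (idx 4), next='b' -> output (4, 'b'), add 'bb' as idx 6
Step 7: w='b' (idx 4), next='a' -> output (4, 'a'), add 'ba' as idx 7


Encoded: [(0, 'a'), (1, 'b'), (1, 'a'), (0, 'b'), (3, 'b'), (4, 'b'), (4, 'a')]


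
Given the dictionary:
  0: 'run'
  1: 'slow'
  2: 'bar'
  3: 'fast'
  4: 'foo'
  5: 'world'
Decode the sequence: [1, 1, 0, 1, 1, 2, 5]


Look up each index in the dictionary:
  1 -> 'slow'
  1 -> 'slow'
  0 -> 'run'
  1 -> 'slow'
  1 -> 'slow'
  2 -> 'bar'
  5 -> 'world'

Decoded: "slow slow run slow slow bar world"


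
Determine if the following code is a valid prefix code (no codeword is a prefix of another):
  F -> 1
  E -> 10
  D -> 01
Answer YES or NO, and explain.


Checking each pair (does one codeword prefix another?):
  F='1' vs E='10': prefix -- VIOLATION

NO -- this is NOT a valid prefix code. F (1) is a prefix of E (10).


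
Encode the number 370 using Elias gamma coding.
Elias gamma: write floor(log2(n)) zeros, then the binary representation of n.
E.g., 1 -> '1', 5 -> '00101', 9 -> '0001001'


num_bits = floor(log2(370)) + 1 = 9
leading_zeros = num_bits - 1 = 8
binary(370) = 101110010

Elias gamma(370) = '00000000' + '101110010' = 00000000101110010 (17 bits)


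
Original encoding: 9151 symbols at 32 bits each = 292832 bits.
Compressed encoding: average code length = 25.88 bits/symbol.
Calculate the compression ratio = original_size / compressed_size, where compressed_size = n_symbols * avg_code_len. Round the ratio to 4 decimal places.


original_size = n_symbols * orig_bits = 9151 * 32 = 292832 bits
compressed_size = n_symbols * avg_code_len = 9151 * 25.88 = 236827.88 bits
ratio = original_size / compressed_size = 292832 / 236827.88 = 1.2365

Compression ratio = 1.2365


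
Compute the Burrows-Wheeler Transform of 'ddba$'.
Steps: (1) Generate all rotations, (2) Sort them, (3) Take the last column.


Rotations (sorted):
  0: $ddba -> last char: a
  1: a$ddb -> last char: b
  2: ba$dd -> last char: d
  3: dba$d -> last char: d
  4: ddba$ -> last char: $


BWT = abdd$


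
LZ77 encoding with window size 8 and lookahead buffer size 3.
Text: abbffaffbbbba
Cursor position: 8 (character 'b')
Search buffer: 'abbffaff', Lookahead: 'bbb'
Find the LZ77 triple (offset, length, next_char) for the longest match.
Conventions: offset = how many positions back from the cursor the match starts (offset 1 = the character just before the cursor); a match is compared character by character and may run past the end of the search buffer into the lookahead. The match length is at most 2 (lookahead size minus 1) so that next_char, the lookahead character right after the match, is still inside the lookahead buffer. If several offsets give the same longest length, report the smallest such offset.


Try each offset into the search buffer:
  offset=1 (pos 7, char 'f'): match length 0
  offset=2 (pos 6, char 'f'): match length 0
  offset=3 (pos 5, char 'a'): match length 0
  offset=4 (pos 4, char 'f'): match length 0
  offset=5 (pos 3, char 'f'): match length 0
  offset=6 (pos 2, char 'b'): match length 1
  offset=7 (pos 1, char 'b'): match length 2
  offset=8 (pos 0, char 'a'): match length 0
Longest match has length 2 at offset 7.
next_char = character at position 8 + 2 = 10 -> 'b'

Best match: offset=7, length=2 (matching 'bb' starting at position 1)
LZ77 triple: (7, 2, 'b')


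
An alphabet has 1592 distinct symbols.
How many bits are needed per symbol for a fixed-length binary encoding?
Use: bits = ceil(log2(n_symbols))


log2(1592) = 10.6366
Bracket: 2^10 = 1024 < 1592 <= 2^11 = 2048
So ceil(log2(1592)) = 11

bits = ceil(log2(1592)) = ceil(10.6366) = 11 bits


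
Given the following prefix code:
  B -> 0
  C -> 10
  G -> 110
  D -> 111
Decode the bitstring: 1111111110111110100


Decoding step by step:
Bits 111 -> D
Bits 111 -> D
Bits 111 -> D
Bits 0 -> B
Bits 111 -> D
Bits 110 -> G
Bits 10 -> C
Bits 0 -> B


Decoded message: DDDBDGCB


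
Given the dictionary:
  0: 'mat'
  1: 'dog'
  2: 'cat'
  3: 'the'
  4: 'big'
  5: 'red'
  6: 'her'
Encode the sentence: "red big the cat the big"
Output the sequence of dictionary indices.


Look up each word in the dictionary:
  'red' -> 5
  'big' -> 4
  'the' -> 3
  'cat' -> 2
  'the' -> 3
  'big' -> 4

Encoded: [5, 4, 3, 2, 3, 4]


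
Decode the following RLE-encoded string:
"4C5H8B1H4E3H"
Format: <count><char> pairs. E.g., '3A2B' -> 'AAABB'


Expanding each <count><char> pair:
  4C -> 'CCCC'
  5H -> 'HHHHH'
  8B -> 'BBBBBBBB'
  1H -> 'H'
  4E -> 'EEEE'
  3H -> 'HHH'

Decoded = CCCCHHHHHBBBBBBBBHEEEEHHH


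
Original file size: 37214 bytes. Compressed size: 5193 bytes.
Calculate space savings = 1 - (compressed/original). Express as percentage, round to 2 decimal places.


ratio = compressed/original = 5193/37214 = 0.139544
savings = 1 - ratio = 1 - 0.139544 = 0.860456
as a percentage: 0.860456 * 100 = 86.05%

Space savings = 1 - 5193/37214 = 86.05%


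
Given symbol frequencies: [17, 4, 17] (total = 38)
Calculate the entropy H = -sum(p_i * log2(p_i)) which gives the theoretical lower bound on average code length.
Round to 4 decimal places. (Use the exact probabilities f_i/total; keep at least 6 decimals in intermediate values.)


Per-symbol terms -p_i * log2(p_i) with p_i = f_i/38:
  p = 17/38 = 0.447368: log2(p) = -1.160465, -p*log2(p) = 0.519155
  p = 4/38 = 0.105263: log2(p) = -3.247928, -p*log2(p) = 0.341887
  p = 17/38 = 0.447368: log2(p) = -1.160465, -p*log2(p) = 0.519155
H = 0.519155 + 0.341887 + 0.519155 = 1.380197

H = 1.3802 bits/symbol


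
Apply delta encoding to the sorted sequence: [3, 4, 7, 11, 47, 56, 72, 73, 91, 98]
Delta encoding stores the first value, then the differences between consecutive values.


First value: 3
Deltas:
  4 - 3 = 1
  7 - 4 = 3
  11 - 7 = 4
  47 - 11 = 36
  56 - 47 = 9
  72 - 56 = 16
  73 - 72 = 1
  91 - 73 = 18
  98 - 91 = 7


Delta encoded: [3, 1, 3, 4, 36, 9, 16, 1, 18, 7]


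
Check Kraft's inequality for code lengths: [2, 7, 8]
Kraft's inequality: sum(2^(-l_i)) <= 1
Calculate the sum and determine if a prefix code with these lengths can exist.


Sum = 2^(-2) + 2^(-7) + 2^(-8)
    = 0.25 + 0.0078125 + 0.00390625
    = 67/256 = 0.26171875
Since 0.26171875 <= 1, Kraft's inequality IS satisfied.
A prefix code with these lengths CAN exist.

Kraft sum = 0.26171875. Satisfied.


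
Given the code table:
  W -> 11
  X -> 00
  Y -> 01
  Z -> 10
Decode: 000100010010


Decoding:
00 -> X
01 -> Y
00 -> X
01 -> Y
00 -> X
10 -> Z


Result: XYXYXZ


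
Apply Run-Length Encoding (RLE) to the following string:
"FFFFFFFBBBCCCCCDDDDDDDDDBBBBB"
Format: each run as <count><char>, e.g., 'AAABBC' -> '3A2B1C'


Scanning runs left to right:
  i=0: run of 'F' x 7 -> '7F'
  i=7: run of 'B' x 3 -> '3B'
  i=10: run of 'C' x 5 -> '5C'
  i=15: run of 'D' x 9 -> '9D'
  i=24: run of 'B' x 5 -> '5B'

RLE = 7F3B5C9D5B


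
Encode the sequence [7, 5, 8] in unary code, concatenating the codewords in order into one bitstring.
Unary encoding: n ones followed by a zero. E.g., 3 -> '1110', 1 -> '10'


Encode each number as n ones followed by a terminating 0:
  7 -> 11111110 (8 bits)
  5 -> 111110 (6 bits)
  8 -> 111111110 (9 bits)
Total length = 8 + 6 + 9 = 23 bits.

Unary([7, 5, 8]) = 11111110111110111111110 (23 bits)


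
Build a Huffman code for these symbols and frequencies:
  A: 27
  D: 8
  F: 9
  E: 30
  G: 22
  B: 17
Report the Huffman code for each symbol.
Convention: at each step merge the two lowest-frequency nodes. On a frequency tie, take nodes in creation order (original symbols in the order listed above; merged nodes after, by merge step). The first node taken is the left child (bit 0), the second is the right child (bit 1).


Huffman tree construction:
Step 1: Merge D(8) + F(9) = 17
Step 2: Merge B(17) + (D+F)(17) = 34
Step 3: Merge G(22) + A(27) = 49
Step 4: Merge E(30) + (B+(D+F))(34) = 64
Step 5: Merge (G+A)(49) + (E+(B+(D+F)))(64) = 113
Read each symbol's code off the tree from the root (left child = 0, right child = 1).

Codes:
  A: 01 (length 2)
  D: 1110 (length 4)
  F: 1111 (length 4)
  E: 10 (length 2)
  G: 00 (length 2)
  B: 110 (length 3)
Average code length: 277/113 = 2.4513 bits/symbol


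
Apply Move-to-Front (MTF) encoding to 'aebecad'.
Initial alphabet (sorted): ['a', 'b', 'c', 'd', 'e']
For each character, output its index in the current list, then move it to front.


MTF encoding:
'a': index 0 in ['a', 'b', 'c', 'd', 'e'] -> ['a', 'b', 'c', 'd', 'e']
'e': index 4 in ['a', 'b', 'c', 'd', 'e'] -> ['e', 'a', 'b', 'c', 'd']
'b': index 2 in ['e', 'a', 'b', 'c', 'd'] -> ['b', 'e', 'a', 'c', 'd']
'e': index 1 in ['b', 'e', 'a', 'c', 'd'] -> ['e', 'b', 'a', 'c', 'd']
'c': index 3 in ['e', 'b', 'a', 'c', 'd'] -> ['c', 'e', 'b', 'a', 'd']
'a': index 3 in ['c', 'e', 'b', 'a', 'd'] -> ['a', 'c', 'e', 'b', 'd']
'd': index 4 in ['a', 'c', 'e', 'b', 'd'] -> ['d', 'a', 'c', 'e', 'b']


Output: [0, 4, 2, 1, 3, 3, 4]


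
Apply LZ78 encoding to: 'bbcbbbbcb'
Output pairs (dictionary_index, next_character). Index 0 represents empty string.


LZ78 encoding steps:
Dictionary: {0: ''}
Step 1: w='' (idx 0), next='b' -> output (0, 'b'), add 'b' as idx 1
Step 2: w='b' (idx 1), next='c' -> output (1, 'c'), add 'bc' as idx 2
Step 3: w='b' (idx 1), next='b' -> output (1, 'b'), add 'bb' as idx 3
Step 4: w='bb' (idx 3), next='c' -> output (3, 'c'), add 'bbc' as idx 4
Step 5: w='b' (idx 1), end of input -> output (1, '')


Encoded: [(0, 'b'), (1, 'c'), (1, 'b'), (3, 'c'), (1, '')]


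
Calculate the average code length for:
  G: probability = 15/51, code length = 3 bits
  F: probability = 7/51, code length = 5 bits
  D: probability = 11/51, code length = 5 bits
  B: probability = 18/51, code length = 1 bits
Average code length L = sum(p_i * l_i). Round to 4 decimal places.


Weighted contributions p_i * l_i:
  G: (15/51) * 3 = 45/51
  F: (7/51) * 5 = 35/51
  D: (11/51) * 5 = 55/51
  B: (18/51) * 1 = 18/51
Sum = (45 + 35 + 55 + 18)/51 = 153/51

L = 153/51 = 3.0000 bits/symbol


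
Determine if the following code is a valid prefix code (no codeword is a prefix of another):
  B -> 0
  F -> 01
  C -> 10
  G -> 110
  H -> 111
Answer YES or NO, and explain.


Checking each pair (does one codeword prefix another?):
  B='0' vs F='01': prefix -- VIOLATION

NO -- this is NOT a valid prefix code. B (0) is a prefix of F (01).


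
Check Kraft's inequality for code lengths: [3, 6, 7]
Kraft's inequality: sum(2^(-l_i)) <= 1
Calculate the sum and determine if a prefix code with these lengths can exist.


Sum = 2^(-3) + 2^(-6) + 2^(-7)
    = 0.125 + 0.015625 + 0.0078125
    = 19/128 = 0.1484375
Since 0.1484375 <= 1, Kraft's inequality IS satisfied.
A prefix code with these lengths CAN exist.

Kraft sum = 0.1484375. Satisfied.


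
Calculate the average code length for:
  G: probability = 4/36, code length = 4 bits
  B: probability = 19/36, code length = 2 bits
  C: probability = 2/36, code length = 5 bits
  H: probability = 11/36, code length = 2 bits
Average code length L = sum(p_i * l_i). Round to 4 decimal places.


Weighted contributions p_i * l_i:
  G: (4/36) * 4 = 16/36
  B: (19/36) * 2 = 38/36
  C: (2/36) * 5 = 10/36
  H: (11/36) * 2 = 22/36
Sum = (16 + 38 + 10 + 22)/36 = 86/36

L = 86/36 = 2.3889 bits/symbol


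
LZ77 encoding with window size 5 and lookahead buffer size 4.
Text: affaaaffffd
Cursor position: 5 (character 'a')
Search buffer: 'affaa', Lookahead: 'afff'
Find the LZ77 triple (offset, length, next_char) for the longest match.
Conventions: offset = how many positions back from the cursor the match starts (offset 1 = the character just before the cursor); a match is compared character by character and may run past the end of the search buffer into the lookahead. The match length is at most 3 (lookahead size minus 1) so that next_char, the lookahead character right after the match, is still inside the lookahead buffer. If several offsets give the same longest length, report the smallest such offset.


Try each offset into the search buffer:
  offset=1 (pos 4, char 'a'): match length 1
  offset=2 (pos 3, char 'a'): match length 1
  offset=3 (pos 2, char 'f'): match length 0
  offset=4 (pos 1, char 'f'): match length 0
  offset=5 (pos 0, char 'a'): match length 3
Longest match has length 3 at offset 5.
next_char = character at position 5 + 3 = 8 -> 'f'

Best match: offset=5, length=3 (matching 'aff' starting at position 0)
LZ77 triple: (5, 3, 'f')


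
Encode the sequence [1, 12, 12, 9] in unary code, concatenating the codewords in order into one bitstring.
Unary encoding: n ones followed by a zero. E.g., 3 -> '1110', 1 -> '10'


Encode each number as n ones followed by a terminating 0:
  1 -> 10 (2 bits)
  12 -> 1111111111110 (13 bits)
  12 -> 1111111111110 (13 bits)
  9 -> 1111111110 (10 bits)
Total length = 2 + 13 + 13 + 10 = 38 bits.

Unary([1, 12, 12, 9]) = 10111111111111011111111111101111111110 (38 bits)


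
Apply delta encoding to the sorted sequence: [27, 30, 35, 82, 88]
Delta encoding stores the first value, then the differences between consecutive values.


First value: 27
Deltas:
  30 - 27 = 3
  35 - 30 = 5
  82 - 35 = 47
  88 - 82 = 6


Delta encoded: [27, 3, 5, 47, 6]


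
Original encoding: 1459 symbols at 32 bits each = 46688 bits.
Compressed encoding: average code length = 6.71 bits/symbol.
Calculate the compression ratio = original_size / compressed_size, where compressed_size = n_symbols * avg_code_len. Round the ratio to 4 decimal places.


original_size = n_symbols * orig_bits = 1459 * 32 = 46688 bits
compressed_size = n_symbols * avg_code_len = 1459 * 6.71 = 9789.89 bits
ratio = original_size / compressed_size = 46688 / 9789.89 = 4.769

Compression ratio = 4.769


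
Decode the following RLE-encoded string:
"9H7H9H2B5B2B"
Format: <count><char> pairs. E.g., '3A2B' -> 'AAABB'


Expanding each <count><char> pair:
  9H -> 'HHHHHHHHH'
  7H -> 'HHHHHHH'
  9H -> 'HHHHHHHHH'
  2B -> 'BB'
  5B -> 'BBBBB'
  2B -> 'BB'

Decoded = HHHHHHHHHHHHHHHHHHHHHHHHHBBBBBBBBB


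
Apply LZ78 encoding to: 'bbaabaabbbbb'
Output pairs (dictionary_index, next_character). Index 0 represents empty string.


LZ78 encoding steps:
Dictionary: {0: ''}
Step 1: w='' (idx 0), next='b' -> output (0, 'b'), add 'b' as idx 1
Step 2: w='b' (idx 1), next='a' -> output (1, 'a'), add 'ba' as idx 2
Step 3: w='' (idx 0), next='a' -> output (0, 'a'), add 'a' as idx 3
Step 4: w='ba' (idx 2), next='a' -> output (2, 'a'), add 'baa' as idx 4
Step 5: w='b' (idx 1), next='b' -> output (1, 'b'), add 'bb' as idx 5
Step 6: w='bb' (idx 5), next='b' -> output (5, 'b'), add 'bbb' as idx 6


Encoded: [(0, 'b'), (1, 'a'), (0, 'a'), (2, 'a'), (1, 'b'), (5, 'b')]


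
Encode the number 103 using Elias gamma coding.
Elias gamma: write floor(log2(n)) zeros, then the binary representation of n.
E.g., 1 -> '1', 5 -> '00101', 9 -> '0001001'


num_bits = floor(log2(103)) + 1 = 7
leading_zeros = num_bits - 1 = 6
binary(103) = 1100111

Elias gamma(103) = '000000' + '1100111' = 0000001100111 (13 bits)


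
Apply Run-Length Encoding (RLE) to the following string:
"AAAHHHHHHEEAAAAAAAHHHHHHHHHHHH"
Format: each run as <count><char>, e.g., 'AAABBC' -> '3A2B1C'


Scanning runs left to right:
  i=0: run of 'A' x 3 -> '3A'
  i=3: run of 'H' x 6 -> '6H'
  i=9: run of 'E' x 2 -> '2E'
  i=11: run of 'A' x 7 -> '7A'
  i=18: run of 'H' x 12 -> '12H'

RLE = 3A6H2E7A12H


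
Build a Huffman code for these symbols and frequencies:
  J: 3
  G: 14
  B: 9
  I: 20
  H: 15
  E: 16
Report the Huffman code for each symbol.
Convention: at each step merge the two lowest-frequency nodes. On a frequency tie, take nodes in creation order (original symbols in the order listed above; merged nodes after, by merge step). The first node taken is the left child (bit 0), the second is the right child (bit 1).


Huffman tree construction:
Step 1: Merge J(3) + B(9) = 12
Step 2: Merge (J+B)(12) + G(14) = 26
Step 3: Merge H(15) + E(16) = 31
Step 4: Merge I(20) + ((J+B)+G)(26) = 46
Step 5: Merge (H+E)(31) + (I+((J+B)+G))(46) = 77
Read each symbol's code off the tree from the root (left child = 0, right child = 1).

Codes:
  J: 1100 (length 4)
  G: 111 (length 3)
  B: 1101 (length 4)
  I: 10 (length 2)
  H: 00 (length 2)
  E: 01 (length 2)
Average code length: 192/77 = 2.4935 bits/symbol


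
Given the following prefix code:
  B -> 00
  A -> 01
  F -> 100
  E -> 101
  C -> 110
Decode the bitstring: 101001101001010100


Decoding step by step:
Bits 101 -> E
Bits 00 -> B
Bits 110 -> C
Bits 100 -> F
Bits 101 -> E
Bits 01 -> A
Bits 00 -> B


Decoded message: EBCFEAB


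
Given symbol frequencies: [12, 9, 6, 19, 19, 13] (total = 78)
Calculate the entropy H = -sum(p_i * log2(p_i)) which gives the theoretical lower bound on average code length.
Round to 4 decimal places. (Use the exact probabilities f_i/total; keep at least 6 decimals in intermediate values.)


Per-symbol terms -p_i * log2(p_i) with p_i = f_i/78:
  p = 12/78 = 0.153846: log2(p) = -2.700440, -p*log2(p) = 0.415452
  p = 9/78 = 0.115385: log2(p) = -3.115477, -p*log2(p) = 0.359478
  p = 6/78 = 0.076923: log2(p) = -3.700440, -p*log2(p) = 0.284649
  p = 19/78 = 0.243590: log2(p) = -2.037475, -p*log2(p) = 0.496308
  p = 19/78 = 0.243590: log2(p) = -2.037475, -p*log2(p) = 0.496308
  p = 13/78 = 0.166667: log2(p) = -2.584963, -p*log2(p) = 0.430827
H = 0.415452 + 0.359478 + 0.284649 + 0.496308 + 0.496308 + 0.430827 = 2.483022

H = 2.483 bits/symbol


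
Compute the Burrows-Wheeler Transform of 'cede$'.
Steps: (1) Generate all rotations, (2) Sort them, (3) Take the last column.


Rotations (sorted):
  0: $cede -> last char: e
  1: cede$ -> last char: $
  2: de$ce -> last char: e
  3: e$ced -> last char: d
  4: ede$c -> last char: c


BWT = e$edc


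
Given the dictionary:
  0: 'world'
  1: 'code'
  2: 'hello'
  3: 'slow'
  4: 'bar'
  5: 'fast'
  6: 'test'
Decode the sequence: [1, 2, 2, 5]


Look up each index in the dictionary:
  1 -> 'code'
  2 -> 'hello'
  2 -> 'hello'
  5 -> 'fast'

Decoded: "code hello hello fast"


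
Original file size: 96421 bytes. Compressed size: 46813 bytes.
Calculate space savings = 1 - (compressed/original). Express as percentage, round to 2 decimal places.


ratio = compressed/original = 46813/96421 = 0.485506
savings = 1 - ratio = 1 - 0.485506 = 0.514494
as a percentage: 0.514494 * 100 = 51.45%

Space savings = 1 - 46813/96421 = 51.45%


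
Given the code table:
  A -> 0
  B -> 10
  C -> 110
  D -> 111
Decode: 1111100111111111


Decoding:
111 -> D
110 -> C
0 -> A
111 -> D
111 -> D
111 -> D


Result: DCADDD


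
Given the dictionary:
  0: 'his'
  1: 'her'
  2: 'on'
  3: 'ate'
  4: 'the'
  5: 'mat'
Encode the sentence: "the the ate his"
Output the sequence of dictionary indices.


Look up each word in the dictionary:
  'the' -> 4
  'the' -> 4
  'ate' -> 3
  'his' -> 0

Encoded: [4, 4, 3, 0]


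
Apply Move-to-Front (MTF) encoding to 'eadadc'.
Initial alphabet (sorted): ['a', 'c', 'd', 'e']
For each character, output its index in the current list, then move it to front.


MTF encoding:
'e': index 3 in ['a', 'c', 'd', 'e'] -> ['e', 'a', 'c', 'd']
'a': index 1 in ['e', 'a', 'c', 'd'] -> ['a', 'e', 'c', 'd']
'd': index 3 in ['a', 'e', 'c', 'd'] -> ['d', 'a', 'e', 'c']
'a': index 1 in ['d', 'a', 'e', 'c'] -> ['a', 'd', 'e', 'c']
'd': index 1 in ['a', 'd', 'e', 'c'] -> ['d', 'a', 'e', 'c']
'c': index 3 in ['d', 'a', 'e', 'c'] -> ['c', 'd', 'a', 'e']


Output: [3, 1, 3, 1, 1, 3]


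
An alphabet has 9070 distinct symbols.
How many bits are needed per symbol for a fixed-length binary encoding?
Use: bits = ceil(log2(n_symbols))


log2(9070) = 13.1469
Bracket: 2^13 = 8192 < 9070 <= 2^14 = 16384
So ceil(log2(9070)) = 14

bits = ceil(log2(9070)) = ceil(13.1469) = 14 bits


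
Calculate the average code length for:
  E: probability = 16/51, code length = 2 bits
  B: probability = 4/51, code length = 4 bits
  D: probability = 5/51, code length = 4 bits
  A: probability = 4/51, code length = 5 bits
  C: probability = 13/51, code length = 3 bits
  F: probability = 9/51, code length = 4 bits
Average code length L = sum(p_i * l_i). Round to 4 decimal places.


Weighted contributions p_i * l_i:
  E: (16/51) * 2 = 32/51
  B: (4/51) * 4 = 16/51
  D: (5/51) * 4 = 20/51
  A: (4/51) * 5 = 20/51
  C: (13/51) * 3 = 39/51
  F: (9/51) * 4 = 36/51
Sum = (32 + 16 + 20 + 20 + 39 + 36)/51 = 163/51

L = 163/51 = 3.1961 bits/symbol


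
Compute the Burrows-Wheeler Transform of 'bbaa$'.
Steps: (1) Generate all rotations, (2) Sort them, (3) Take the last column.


Rotations (sorted):
  0: $bbaa -> last char: a
  1: a$bba -> last char: a
  2: aa$bb -> last char: b
  3: baa$b -> last char: b
  4: bbaa$ -> last char: $


BWT = aabb$


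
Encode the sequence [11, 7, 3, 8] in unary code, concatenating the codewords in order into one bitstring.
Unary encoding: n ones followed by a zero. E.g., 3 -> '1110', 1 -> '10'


Encode each number as n ones followed by a terminating 0:
  11 -> 111111111110 (12 bits)
  7 -> 11111110 (8 bits)
  3 -> 1110 (4 bits)
  8 -> 111111110 (9 bits)
Total length = 12 + 8 + 4 + 9 = 33 bits.

Unary([11, 7, 3, 8]) = 111111111110111111101110111111110 (33 bits)


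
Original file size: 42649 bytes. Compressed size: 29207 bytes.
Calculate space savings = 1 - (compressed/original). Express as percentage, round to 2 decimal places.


ratio = compressed/original = 29207/42649 = 0.684823
savings = 1 - ratio = 1 - 0.684823 = 0.315177
as a percentage: 0.315177 * 100 = 31.52%

Space savings = 1 - 29207/42649 = 31.52%


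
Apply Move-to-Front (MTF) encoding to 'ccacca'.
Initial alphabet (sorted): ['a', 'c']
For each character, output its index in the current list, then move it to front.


MTF encoding:
'c': index 1 in ['a', 'c'] -> ['c', 'a']
'c': index 0 in ['c', 'a'] -> ['c', 'a']
'a': index 1 in ['c', 'a'] -> ['a', 'c']
'c': index 1 in ['a', 'c'] -> ['c', 'a']
'c': index 0 in ['c', 'a'] -> ['c', 'a']
'a': index 1 in ['c', 'a'] -> ['a', 'c']


Output: [1, 0, 1, 1, 0, 1]


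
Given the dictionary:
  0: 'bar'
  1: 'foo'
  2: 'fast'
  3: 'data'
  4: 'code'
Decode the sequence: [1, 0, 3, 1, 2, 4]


Look up each index in the dictionary:
  1 -> 'foo'
  0 -> 'bar'
  3 -> 'data'
  1 -> 'foo'
  2 -> 'fast'
  4 -> 'code'

Decoded: "foo bar data foo fast code"


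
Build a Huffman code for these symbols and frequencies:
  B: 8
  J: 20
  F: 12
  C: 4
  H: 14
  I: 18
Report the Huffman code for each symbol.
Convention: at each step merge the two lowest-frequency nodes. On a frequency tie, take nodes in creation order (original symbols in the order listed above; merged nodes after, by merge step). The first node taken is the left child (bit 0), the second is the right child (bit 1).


Huffman tree construction:
Step 1: Merge C(4) + B(8) = 12
Step 2: Merge F(12) + (C+B)(12) = 24
Step 3: Merge H(14) + I(18) = 32
Step 4: Merge J(20) + (F+(C+B))(24) = 44
Step 5: Merge (H+I)(32) + (J+(F+(C+B)))(44) = 76
Read each symbol's code off the tree from the root (left child = 0, right child = 1).

Codes:
  B: 1111 (length 4)
  J: 10 (length 2)
  F: 110 (length 3)
  C: 1110 (length 4)
  H: 00 (length 2)
  I: 01 (length 2)
Average code length: 188/76 = 2.4737 bits/symbol


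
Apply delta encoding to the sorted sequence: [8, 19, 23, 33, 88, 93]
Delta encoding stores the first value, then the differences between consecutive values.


First value: 8
Deltas:
  19 - 8 = 11
  23 - 19 = 4
  33 - 23 = 10
  88 - 33 = 55
  93 - 88 = 5


Delta encoded: [8, 11, 4, 10, 55, 5]


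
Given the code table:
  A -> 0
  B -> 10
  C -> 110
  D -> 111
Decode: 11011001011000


Decoding:
110 -> C
110 -> C
0 -> A
10 -> B
110 -> C
0 -> A
0 -> A


Result: CCABCAA


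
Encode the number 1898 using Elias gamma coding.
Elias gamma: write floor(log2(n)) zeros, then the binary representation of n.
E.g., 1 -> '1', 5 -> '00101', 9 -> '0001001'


num_bits = floor(log2(1898)) + 1 = 11
leading_zeros = num_bits - 1 = 10
binary(1898) = 11101101010

Elias gamma(1898) = '0000000000' + '11101101010' = 000000000011101101010 (21 bits)


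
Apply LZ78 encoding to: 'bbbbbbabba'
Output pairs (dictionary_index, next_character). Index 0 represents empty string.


LZ78 encoding steps:
Dictionary: {0: ''}
Step 1: w='' (idx 0), next='b' -> output (0, 'b'), add 'b' as idx 1
Step 2: w='b' (idx 1), next='b' -> output (1, 'b'), add 'bb' as idx 2
Step 3: w='bb' (idx 2), next='b' -> output (2, 'b'), add 'bbb' as idx 3
Step 4: w='' (idx 0), next='a' -> output (0, 'a'), add 'a' as idx 4
Step 5: w='bb' (idx 2), next='a' -> output (2, 'a'), add 'bba' as idx 5


Encoded: [(0, 'b'), (1, 'b'), (2, 'b'), (0, 'a'), (2, 'a')]


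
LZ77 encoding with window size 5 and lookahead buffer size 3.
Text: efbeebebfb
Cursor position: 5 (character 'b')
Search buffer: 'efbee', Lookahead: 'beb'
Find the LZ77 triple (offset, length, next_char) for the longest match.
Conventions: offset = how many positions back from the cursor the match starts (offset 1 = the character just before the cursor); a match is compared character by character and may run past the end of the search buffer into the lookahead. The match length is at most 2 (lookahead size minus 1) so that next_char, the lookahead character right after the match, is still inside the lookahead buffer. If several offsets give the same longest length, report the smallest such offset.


Try each offset into the search buffer:
  offset=1 (pos 4, char 'e'): match length 0
  offset=2 (pos 3, char 'e'): match length 0
  offset=3 (pos 2, char 'b'): match length 2
  offset=4 (pos 1, char 'f'): match length 0
  offset=5 (pos 0, char 'e'): match length 0
Longest match has length 2 at offset 3.
next_char = character at position 5 + 2 = 7 -> 'b'

Best match: offset=3, length=2 (matching 'be' starting at position 2)
LZ77 triple: (3, 2, 'b')


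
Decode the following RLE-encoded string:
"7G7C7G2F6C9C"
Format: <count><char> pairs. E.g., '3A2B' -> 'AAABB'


Expanding each <count><char> pair:
  7G -> 'GGGGGGG'
  7C -> 'CCCCCCC'
  7G -> 'GGGGGGG'
  2F -> 'FF'
  6C -> 'CCCCCC'
  9C -> 'CCCCCCCCC'

Decoded = GGGGGGGCCCCCCCGGGGGGGFFCCCCCCCCCCCCCCC


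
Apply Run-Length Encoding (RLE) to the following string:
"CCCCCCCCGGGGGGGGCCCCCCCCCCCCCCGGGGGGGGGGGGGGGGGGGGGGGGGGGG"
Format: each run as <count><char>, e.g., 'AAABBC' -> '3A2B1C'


Scanning runs left to right:
  i=0: run of 'C' x 8 -> '8C'
  i=8: run of 'G' x 8 -> '8G'
  i=16: run of 'C' x 14 -> '14C'
  i=30: run of 'G' x 28 -> '28G'

RLE = 8C8G14C28G


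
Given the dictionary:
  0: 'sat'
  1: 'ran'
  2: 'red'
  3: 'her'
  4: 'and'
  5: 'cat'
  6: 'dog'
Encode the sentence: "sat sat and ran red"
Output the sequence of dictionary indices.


Look up each word in the dictionary:
  'sat' -> 0
  'sat' -> 0
  'and' -> 4
  'ran' -> 1
  'red' -> 2

Encoded: [0, 0, 4, 1, 2]


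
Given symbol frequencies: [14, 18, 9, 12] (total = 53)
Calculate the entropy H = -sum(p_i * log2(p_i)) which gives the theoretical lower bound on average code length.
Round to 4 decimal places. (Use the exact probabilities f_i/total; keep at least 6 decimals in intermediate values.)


Per-symbol terms -p_i * log2(p_i) with p_i = f_i/53:
  p = 14/53 = 0.264151: log2(p) = -1.920566, -p*log2(p) = 0.507319
  p = 18/53 = 0.339623: log2(p) = -1.557995, -p*log2(p) = 0.529131
  p = 9/53 = 0.169811: log2(p) = -2.557995, -p*log2(p) = 0.434377
  p = 12/53 = 0.226415: log2(p) = -2.142958, -p*log2(p) = 0.485198
H = 0.507319 + 0.529131 + 0.434377 + 0.485198 = 1.956025

H = 1.956 bits/symbol


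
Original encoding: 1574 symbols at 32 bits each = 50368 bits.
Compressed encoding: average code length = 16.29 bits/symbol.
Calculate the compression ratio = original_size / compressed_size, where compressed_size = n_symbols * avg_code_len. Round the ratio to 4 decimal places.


original_size = n_symbols * orig_bits = 1574 * 32 = 50368 bits
compressed_size = n_symbols * avg_code_len = 1574 * 16.29 = 25640.46 bits
ratio = original_size / compressed_size = 50368 / 25640.46 = 1.9644

Compression ratio = 1.9644


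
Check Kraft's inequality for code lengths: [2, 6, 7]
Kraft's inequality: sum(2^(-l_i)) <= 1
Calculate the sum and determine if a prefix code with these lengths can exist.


Sum = 2^(-2) + 2^(-6) + 2^(-7)
    = 0.25 + 0.015625 + 0.0078125
    = 35/128 = 0.2734375
Since 0.2734375 <= 1, Kraft's inequality IS satisfied.
A prefix code with these lengths CAN exist.

Kraft sum = 0.2734375. Satisfied.


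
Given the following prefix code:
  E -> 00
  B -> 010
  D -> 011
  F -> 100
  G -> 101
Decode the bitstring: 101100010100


Decoding step by step:
Bits 101 -> G
Bits 100 -> F
Bits 010 -> B
Bits 100 -> F


Decoded message: GFBF


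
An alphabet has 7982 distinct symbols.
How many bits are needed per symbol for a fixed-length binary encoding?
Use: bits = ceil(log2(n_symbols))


log2(7982) = 12.9625
Bracket: 2^12 = 4096 < 7982 <= 2^13 = 8192
So ceil(log2(7982)) = 13

bits = ceil(log2(7982)) = ceil(12.9625) = 13 bits


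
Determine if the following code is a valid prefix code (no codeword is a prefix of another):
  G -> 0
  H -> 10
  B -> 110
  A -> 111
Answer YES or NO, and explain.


Checking each pair (does one codeword prefix another?):
  G='0' vs H='10': no prefix
  G='0' vs B='110': no prefix
  G='0' vs A='111': no prefix
  H='10' vs G='0': no prefix
  H='10' vs B='110': no prefix
  H='10' vs A='111': no prefix
  B='110' vs G='0': no prefix
  B='110' vs H='10': no prefix
  B='110' vs A='111': no prefix
  A='111' vs G='0': no prefix
  A='111' vs H='10': no prefix
  A='111' vs B='110': no prefix
No violation found over all pairs.

YES -- this is a valid prefix code. No codeword is a prefix of any other codeword.


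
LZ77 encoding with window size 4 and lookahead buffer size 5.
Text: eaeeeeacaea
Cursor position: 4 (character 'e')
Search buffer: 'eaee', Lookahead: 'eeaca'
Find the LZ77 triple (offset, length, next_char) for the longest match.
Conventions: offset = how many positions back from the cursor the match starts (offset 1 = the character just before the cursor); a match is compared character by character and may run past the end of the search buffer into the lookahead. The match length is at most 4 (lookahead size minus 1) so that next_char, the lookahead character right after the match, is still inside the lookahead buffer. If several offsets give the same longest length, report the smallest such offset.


Try each offset into the search buffer:
  offset=1 (pos 3, char 'e'): match length 2
  offset=2 (pos 2, char 'e'): match length 2
  offset=3 (pos 1, char 'a'): match length 0
  offset=4 (pos 0, char 'e'): match length 1
Longest match has length 2, found at offsets 1, 2; take the smallest, offset 1.
next_char = character at position 4 + 2 = 6 -> 'a'

Best match: offset=1, length=2 (matching 'ee' starting at position 3)
LZ77 triple: (1, 2, 'a')
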